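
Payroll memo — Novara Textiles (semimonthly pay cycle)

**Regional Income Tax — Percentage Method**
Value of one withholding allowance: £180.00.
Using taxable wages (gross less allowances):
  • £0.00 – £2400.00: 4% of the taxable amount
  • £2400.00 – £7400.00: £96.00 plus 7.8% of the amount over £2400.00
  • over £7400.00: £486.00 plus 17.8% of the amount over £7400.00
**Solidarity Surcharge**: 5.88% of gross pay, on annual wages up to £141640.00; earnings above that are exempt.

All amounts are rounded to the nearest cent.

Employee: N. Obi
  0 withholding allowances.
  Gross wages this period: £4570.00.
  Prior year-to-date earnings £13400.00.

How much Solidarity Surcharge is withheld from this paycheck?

£268.72

Solidarity Surcharge: 5.88% × £4570.00 = £268.72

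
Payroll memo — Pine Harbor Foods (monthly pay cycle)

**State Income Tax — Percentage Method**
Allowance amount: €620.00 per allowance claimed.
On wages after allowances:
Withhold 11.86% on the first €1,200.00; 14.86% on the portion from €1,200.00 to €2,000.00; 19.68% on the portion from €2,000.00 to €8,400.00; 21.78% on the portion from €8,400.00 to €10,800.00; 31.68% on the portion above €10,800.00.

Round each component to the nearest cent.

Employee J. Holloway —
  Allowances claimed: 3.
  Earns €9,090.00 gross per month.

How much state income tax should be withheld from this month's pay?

State Income Tax: taxable = €9,090.00 − 3×€620.00 = €7,230.00
  €261.20 + 19.68% × (€7,230.00 − €2,000.00) = €261.20 + 19.68% × €5,230.00 = €1,290.46

€1,290.46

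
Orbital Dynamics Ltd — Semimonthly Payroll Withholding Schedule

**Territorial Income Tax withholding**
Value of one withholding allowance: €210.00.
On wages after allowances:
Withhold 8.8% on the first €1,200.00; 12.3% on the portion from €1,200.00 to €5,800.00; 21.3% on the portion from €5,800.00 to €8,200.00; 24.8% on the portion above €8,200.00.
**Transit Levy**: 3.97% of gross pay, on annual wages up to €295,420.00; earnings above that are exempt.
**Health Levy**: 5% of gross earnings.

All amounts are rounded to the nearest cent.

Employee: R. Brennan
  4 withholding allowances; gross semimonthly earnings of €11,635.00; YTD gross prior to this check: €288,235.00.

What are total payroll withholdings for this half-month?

€2,693.15

Territorial Income Tax: taxable = €11,635.00 − 4×€210.00 = €10,795.00
  €1,182.60 + 24.8% × (€10,795.00 − €8,200.00) = €1,182.60 + 24.8% × €2,595.00 = €1,826.16
Transit Levy: cap €295,420.00 − YTD €288,235.00 = €7,185.00 subject; 3.97% × €7,185.00 = €285.24
Health Levy: 5% × €11,635.00 = €581.75
Total: €1,826.16 + €285.24 + €581.75 = €2,693.15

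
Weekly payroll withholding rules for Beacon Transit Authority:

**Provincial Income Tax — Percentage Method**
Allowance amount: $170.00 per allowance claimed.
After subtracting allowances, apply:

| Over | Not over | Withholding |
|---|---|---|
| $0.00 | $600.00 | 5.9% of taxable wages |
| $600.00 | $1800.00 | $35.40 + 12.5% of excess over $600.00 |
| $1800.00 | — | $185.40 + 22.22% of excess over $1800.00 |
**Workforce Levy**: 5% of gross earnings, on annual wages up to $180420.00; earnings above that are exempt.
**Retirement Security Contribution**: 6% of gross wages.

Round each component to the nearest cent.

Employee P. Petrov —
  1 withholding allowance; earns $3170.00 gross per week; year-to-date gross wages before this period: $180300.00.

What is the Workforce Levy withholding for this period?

$6.00

Workforce Levy: cap $180420.00 − YTD $180300.00 = $120.00 subject; 5% × $120.00 = $6.00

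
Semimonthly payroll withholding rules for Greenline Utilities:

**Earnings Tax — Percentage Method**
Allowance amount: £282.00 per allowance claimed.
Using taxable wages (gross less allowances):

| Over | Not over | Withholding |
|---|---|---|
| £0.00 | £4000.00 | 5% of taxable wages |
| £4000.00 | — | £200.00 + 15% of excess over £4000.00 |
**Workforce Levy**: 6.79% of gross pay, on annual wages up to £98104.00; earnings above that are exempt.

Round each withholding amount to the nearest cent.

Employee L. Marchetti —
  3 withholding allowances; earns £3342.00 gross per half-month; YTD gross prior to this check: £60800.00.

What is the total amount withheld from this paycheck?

Earnings Tax: taxable = £3342.00 − 3×£282.00 = £2496.00
  5% × £2496.00 = £124.80
Workforce Levy: 6.79% × £3342.00 = £226.92
Total: £124.80 + £226.92 = £351.72

£351.72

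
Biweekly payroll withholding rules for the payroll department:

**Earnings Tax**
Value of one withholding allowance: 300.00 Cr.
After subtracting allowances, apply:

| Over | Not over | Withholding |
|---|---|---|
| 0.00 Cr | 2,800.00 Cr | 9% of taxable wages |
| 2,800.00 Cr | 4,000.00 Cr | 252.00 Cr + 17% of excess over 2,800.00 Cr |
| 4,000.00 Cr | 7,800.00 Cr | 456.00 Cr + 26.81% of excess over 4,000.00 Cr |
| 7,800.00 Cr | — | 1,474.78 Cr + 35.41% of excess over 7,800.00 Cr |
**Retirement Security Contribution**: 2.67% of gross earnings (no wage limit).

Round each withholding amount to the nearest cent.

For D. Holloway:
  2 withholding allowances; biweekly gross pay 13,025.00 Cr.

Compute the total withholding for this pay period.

Earnings Tax: taxable = 13,025.00 Cr − 2×300.00 Cr = 12,425.00 Cr
  1,474.78 Cr + 35.41% × (12,425.00 Cr − 7,800.00 Cr) = 1,474.78 Cr + 35.41% × 4,625.00 Cr = 3,112.49 Cr
Retirement Security Contribution: 2.67% × 13,025.00 Cr = 347.77 Cr
Total: 3,112.49 Cr + 347.77 Cr = 3,460.26 Cr

3,460.26 Cr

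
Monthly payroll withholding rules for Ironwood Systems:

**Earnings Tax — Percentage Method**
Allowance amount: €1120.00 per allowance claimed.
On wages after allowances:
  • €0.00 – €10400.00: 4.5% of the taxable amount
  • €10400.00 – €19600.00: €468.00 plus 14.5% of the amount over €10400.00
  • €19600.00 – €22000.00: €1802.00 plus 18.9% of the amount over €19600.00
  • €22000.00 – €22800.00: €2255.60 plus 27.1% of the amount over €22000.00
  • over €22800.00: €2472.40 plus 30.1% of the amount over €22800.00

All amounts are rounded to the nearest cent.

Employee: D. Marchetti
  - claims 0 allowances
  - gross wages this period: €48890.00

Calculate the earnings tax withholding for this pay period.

€10325.49

Earnings Tax: taxable = €48890.00
  €2472.40 + 30.1% × (€48890.00 − €22800.00) = €2472.40 + 30.1% × €26090.00 = €10325.49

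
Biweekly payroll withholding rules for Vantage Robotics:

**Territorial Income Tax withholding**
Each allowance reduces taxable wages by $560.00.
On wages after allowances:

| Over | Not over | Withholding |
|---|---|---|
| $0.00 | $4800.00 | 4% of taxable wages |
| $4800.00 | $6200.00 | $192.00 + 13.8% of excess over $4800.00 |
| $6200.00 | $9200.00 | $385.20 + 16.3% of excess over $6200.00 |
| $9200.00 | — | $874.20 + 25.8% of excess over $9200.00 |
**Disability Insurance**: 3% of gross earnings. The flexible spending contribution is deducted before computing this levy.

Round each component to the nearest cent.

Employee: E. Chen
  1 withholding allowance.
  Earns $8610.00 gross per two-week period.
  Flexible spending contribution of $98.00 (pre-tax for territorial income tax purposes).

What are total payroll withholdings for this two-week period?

$926.14

Territorial Income Tax: taxable = $8610.00 − $98.00 − 1×$560.00 = $7952.00
  $385.20 + 16.3% × ($7952.00 − $6200.00) = $385.20 + 16.3% × $1752.00 = $670.78
Disability Insurance: 3% × $8512.00 = $255.36
Total: $670.78 + $255.36 = $926.14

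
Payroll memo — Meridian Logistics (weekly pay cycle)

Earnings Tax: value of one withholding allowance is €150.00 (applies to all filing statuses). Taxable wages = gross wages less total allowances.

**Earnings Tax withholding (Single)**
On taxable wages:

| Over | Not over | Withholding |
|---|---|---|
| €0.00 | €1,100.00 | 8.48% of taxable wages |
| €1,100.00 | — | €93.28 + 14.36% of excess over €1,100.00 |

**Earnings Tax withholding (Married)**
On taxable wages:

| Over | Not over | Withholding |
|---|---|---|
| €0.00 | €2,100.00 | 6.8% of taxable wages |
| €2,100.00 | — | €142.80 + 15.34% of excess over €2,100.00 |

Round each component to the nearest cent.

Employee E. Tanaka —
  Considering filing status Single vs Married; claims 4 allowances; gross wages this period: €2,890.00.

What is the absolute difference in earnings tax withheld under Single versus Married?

Earnings Tax (Single): taxable = €2,890.00 − 4×€150.00 = €2,290.00
  €93.28 + 14.36% × (€2,290.00 − €1,100.00) = €93.28 + 14.36% × €1,190.00 = €264.16
Earnings Tax (Married): taxable = €2,890.00 − 4×€150.00 = €2,290.00
  €142.80 + 15.34% × (€2,290.00 − €2,100.00) = €142.80 + 15.34% × €190.00 = €171.95
Difference: |€264.16 − €171.95| = €92.21 (higher under Single)

€92.21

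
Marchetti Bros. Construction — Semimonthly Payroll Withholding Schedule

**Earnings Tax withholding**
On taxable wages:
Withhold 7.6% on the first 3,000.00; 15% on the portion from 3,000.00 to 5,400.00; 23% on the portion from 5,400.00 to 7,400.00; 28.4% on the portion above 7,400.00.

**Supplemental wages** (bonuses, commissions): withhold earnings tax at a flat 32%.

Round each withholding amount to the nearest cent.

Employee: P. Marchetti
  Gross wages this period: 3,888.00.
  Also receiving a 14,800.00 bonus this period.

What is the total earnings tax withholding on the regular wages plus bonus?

5,097.20

Earnings Tax: taxable = 3,888.00
  228.00 + 15% × (3,888.00 − 3,000.00) = 228.00 + 15% × 888.00 = 361.20
Supplemental (32% flat on bonus): 32% × 14,800.00 = 4,736.00
Total earnings tax: 361.20 + 4,736.00 = 5,097.20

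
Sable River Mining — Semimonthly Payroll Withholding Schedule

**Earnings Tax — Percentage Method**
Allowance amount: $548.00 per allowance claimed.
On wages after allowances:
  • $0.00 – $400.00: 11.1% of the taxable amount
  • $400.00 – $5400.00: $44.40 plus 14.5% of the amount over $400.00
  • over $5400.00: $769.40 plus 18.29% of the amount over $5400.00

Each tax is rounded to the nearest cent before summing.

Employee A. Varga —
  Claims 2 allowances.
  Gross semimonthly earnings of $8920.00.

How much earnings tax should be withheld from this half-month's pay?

Earnings Tax: taxable = $8920.00 − 2×$548.00 = $7824.00
  $769.40 + 18.29% × ($7824.00 − $5400.00) = $769.40 + 18.29% × $2424.00 = $1212.75

$1212.75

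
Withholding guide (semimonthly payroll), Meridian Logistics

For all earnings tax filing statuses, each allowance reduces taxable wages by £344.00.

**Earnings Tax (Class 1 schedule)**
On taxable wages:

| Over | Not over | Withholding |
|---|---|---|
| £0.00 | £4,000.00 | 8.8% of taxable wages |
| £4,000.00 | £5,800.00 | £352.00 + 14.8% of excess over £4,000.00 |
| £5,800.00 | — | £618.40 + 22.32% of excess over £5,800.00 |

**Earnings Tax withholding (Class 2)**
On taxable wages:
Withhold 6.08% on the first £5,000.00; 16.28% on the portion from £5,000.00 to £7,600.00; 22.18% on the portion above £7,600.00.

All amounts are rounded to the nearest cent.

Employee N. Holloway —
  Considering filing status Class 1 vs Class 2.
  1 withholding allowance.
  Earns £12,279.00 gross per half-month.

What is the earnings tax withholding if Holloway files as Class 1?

Earnings Tax (Class 1): taxable = £12,279.00 − 1×£344.00 = £11,935.00
  £618.40 + 22.32% × (£11,935.00 − £5,800.00) = £618.40 + 22.32% × £6,135.00 = £1,987.73

£1,987.73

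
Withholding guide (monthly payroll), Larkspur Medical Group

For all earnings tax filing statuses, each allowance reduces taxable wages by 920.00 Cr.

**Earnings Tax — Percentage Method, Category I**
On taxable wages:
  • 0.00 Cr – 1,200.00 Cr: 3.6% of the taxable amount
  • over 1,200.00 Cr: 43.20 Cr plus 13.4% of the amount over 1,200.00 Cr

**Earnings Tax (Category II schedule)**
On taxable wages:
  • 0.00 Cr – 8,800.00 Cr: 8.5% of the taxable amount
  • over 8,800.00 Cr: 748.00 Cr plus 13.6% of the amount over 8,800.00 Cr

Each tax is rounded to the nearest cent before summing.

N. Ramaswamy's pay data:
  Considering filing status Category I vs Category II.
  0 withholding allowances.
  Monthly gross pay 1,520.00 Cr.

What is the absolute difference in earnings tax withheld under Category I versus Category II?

43.12 Cr

Earnings Tax (Category I): taxable = 1,520.00 Cr
  43.20 Cr + 13.4% × (1,520.00 Cr − 1,200.00 Cr) = 43.20 Cr + 13.4% × 320.00 Cr = 86.08 Cr
Earnings Tax (Category II): taxable = 1,520.00 Cr
  8.5% × 1,520.00 Cr = 129.20 Cr
Difference: |86.08 Cr − 129.20 Cr| = 43.12 Cr (higher under Category II)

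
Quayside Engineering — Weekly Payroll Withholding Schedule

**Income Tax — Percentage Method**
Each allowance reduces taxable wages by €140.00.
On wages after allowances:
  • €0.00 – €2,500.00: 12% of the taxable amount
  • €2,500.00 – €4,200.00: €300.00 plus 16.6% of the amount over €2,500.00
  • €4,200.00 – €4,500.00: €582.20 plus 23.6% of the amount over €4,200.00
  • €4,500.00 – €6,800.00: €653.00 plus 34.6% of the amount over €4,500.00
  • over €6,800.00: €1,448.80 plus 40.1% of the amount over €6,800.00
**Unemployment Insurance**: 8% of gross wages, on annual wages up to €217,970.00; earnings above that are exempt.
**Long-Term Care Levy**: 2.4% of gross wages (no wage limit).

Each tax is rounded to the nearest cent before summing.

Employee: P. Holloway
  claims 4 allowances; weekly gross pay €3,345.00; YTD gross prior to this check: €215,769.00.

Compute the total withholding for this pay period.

€603.67

Income Tax: taxable = €3,345.00 − 4×€140.00 = €2,785.00
  €300.00 + 16.6% × (€2,785.00 − €2,500.00) = €300.00 + 16.6% × €285.00 = €347.31
Unemployment Insurance: cap €217,970.00 − YTD €215,769.00 = €2,201.00 subject; 8% × €2,201.00 = €176.08
Long-Term Care Levy: 2.4% × €3,345.00 = €80.28
Total: €347.31 + €176.08 + €80.28 = €603.67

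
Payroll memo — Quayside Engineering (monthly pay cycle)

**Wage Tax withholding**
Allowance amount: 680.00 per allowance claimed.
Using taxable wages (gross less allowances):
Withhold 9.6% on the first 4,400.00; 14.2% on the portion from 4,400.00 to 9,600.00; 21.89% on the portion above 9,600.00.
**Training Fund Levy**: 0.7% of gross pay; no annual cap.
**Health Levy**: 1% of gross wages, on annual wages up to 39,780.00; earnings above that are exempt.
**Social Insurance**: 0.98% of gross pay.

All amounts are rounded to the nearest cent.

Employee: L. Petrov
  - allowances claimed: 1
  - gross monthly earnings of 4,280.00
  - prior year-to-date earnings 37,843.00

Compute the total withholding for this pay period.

436.87

Wage Tax: taxable = 4,280.00 − 1×680.00 = 3,600.00
  9.6% × 3,600.00 = 345.60
Training Fund Levy: 0.7% × 4,280.00 = 29.96
Health Levy: cap 39,780.00 − YTD 37,843.00 = 1,937.00 subject; 1% × 1,937.00 = 19.37
Social Insurance: 0.98% × 4,280.00 = 41.94
Total: 345.60 + 29.96 + 19.37 + 41.94 = 436.87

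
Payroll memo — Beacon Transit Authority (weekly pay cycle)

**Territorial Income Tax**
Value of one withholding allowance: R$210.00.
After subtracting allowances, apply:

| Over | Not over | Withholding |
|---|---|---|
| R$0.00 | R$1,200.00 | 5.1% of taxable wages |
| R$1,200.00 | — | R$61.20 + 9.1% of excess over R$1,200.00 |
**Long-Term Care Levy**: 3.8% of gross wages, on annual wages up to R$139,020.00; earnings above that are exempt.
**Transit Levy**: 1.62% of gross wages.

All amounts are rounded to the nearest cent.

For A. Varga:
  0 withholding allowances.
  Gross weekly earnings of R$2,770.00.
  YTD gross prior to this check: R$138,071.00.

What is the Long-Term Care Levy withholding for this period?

Long-Term Care Levy: cap R$139,020.00 − YTD R$138,071.00 = R$949.00 subject; 3.8% × R$949.00 = R$36.06

R$36.06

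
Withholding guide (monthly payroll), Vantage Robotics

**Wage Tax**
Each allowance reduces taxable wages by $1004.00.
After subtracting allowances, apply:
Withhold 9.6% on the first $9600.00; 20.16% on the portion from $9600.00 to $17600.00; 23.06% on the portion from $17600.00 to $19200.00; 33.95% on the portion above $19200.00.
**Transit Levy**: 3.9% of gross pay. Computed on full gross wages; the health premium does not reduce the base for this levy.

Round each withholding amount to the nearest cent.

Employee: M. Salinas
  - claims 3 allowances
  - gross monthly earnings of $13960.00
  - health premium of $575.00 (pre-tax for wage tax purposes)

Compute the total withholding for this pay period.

Wage Tax: taxable = $13960.00 − $575.00 − 3×$1004.00 = $10373.00
  $921.60 + 20.16% × ($10373.00 − $9600.00) = $921.60 + 20.16% × $773.00 = $1077.44
Transit Levy: 3.9% × $13960.00 = $544.44
Total: $1077.44 + $544.44 = $1621.88

$1621.88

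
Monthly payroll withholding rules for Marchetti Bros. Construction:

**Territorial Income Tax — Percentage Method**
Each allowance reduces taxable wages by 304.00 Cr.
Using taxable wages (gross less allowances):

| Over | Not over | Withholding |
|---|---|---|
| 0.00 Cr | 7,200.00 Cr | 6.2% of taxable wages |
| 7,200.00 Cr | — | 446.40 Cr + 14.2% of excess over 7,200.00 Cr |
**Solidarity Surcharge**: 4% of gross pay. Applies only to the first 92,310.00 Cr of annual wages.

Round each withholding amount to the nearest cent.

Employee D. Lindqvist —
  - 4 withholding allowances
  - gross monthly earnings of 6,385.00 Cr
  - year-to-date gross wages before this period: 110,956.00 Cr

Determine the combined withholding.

Territorial Income Tax: taxable = 6,385.00 Cr − 4×304.00 Cr = 5,169.00 Cr
  6.2% × 5,169.00 Cr = 320.48 Cr
Solidarity Surcharge: YTD 110,956.00 Cr ≥ cap 92,310.00 Cr → 0.00 Cr
Total: 320.48 Cr + 0.00 Cr = 320.48 Cr

320.48 Cr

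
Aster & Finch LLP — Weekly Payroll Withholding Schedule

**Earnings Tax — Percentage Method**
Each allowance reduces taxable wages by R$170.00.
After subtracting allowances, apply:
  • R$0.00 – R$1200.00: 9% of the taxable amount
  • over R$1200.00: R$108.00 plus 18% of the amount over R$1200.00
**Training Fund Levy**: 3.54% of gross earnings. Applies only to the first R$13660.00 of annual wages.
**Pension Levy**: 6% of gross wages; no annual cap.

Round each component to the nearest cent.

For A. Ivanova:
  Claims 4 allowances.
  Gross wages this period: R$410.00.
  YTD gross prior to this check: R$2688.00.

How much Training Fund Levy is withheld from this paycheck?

Training Fund Levy: 3.54% × R$410.00 = R$14.51

R$14.51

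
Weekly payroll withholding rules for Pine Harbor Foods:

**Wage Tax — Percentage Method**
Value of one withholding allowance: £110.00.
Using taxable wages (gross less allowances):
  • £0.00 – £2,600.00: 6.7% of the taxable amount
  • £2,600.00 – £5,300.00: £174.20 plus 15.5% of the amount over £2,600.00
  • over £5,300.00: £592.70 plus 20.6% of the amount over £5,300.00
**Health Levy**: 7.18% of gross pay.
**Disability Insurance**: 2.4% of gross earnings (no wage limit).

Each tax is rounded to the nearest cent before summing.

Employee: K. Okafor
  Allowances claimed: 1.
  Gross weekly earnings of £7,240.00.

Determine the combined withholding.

£1,663.27

Wage Tax: taxable = £7,240.00 − 1×£110.00 = £7,130.00
  £592.70 + 20.6% × (£7,130.00 − £5,300.00) = £592.70 + 20.6% × £1,830.00 = £969.68
Health Levy: 7.18% × £7,240.00 = £519.83
Disability Insurance: 2.4% × £7,240.00 = £173.76
Total: £969.68 + £519.83 + £173.76 = £1,663.27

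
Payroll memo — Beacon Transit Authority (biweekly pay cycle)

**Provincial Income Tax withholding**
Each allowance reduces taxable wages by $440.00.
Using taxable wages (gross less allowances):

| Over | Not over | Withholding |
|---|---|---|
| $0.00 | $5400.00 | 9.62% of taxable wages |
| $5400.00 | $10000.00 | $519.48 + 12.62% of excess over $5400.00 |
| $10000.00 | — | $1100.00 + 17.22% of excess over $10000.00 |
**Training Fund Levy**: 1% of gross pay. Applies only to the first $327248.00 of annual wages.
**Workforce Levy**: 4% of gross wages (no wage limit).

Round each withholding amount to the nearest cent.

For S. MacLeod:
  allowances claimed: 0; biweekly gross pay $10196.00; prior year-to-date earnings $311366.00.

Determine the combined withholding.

Provincial Income Tax: taxable = $10196.00
  $1100.00 + 17.22% × ($10196.00 − $10000.00) = $1100.00 + 17.22% × $196.00 = $1133.75
Training Fund Levy: 1% × $10196.00 = $101.96
Workforce Levy: 4% × $10196.00 = $407.84
Total: $1133.75 + $101.96 + $407.84 = $1643.55

$1643.55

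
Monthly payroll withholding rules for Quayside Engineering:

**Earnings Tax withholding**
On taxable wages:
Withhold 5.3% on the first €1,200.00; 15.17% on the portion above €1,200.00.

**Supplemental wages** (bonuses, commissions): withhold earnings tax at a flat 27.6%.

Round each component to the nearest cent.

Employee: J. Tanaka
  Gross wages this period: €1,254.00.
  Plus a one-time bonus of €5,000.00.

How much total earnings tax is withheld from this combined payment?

Earnings Tax: taxable = €1,254.00
  €63.60 + 15.17% × (€1,254.00 − €1,200.00) = €63.60 + 15.17% × €54.00 = €71.79
Supplemental (27.6% flat on bonus): 27.6% × €5,000.00 = €1,380.00
Total earnings tax: €71.79 + €1,380.00 = €1,451.79

€1,451.79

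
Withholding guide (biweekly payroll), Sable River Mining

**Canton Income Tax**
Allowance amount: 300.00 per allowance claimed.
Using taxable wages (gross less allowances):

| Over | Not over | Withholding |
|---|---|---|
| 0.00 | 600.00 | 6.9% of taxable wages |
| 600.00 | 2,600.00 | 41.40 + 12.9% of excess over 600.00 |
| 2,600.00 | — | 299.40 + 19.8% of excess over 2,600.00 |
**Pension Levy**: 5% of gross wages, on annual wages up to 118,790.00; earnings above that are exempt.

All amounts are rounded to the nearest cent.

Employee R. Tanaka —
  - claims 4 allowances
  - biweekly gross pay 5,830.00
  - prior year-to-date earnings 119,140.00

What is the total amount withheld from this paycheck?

Canton Income Tax: taxable = 5,830.00 − 4×300.00 = 4,630.00
  299.40 + 19.8% × (4,630.00 − 2,600.00) = 299.40 + 19.8% × 2,030.00 = 701.34
Pension Levy: YTD 119,140.00 ≥ cap 118,790.00 → 0.00
Total: 701.34 + 0.00 = 701.34

701.34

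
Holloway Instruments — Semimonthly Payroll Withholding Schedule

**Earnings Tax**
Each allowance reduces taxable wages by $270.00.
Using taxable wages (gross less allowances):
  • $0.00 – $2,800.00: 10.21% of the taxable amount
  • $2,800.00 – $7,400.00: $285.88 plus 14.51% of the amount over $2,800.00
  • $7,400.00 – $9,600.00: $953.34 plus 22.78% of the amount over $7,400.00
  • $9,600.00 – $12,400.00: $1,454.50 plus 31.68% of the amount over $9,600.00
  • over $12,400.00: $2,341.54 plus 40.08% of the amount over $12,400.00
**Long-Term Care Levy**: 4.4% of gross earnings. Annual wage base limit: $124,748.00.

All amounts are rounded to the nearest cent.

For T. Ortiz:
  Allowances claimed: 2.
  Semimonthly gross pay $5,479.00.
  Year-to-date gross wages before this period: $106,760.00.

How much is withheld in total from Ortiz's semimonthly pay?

$837.33

Earnings Tax: taxable = $5,479.00 − 2×$270.00 = $4,939.00
  $285.88 + 14.51% × ($4,939.00 − $2,800.00) = $285.88 + 14.51% × $2,139.00 = $596.25
Long-Term Care Levy: 4.4% × $5,479.00 = $241.08
Total: $596.25 + $241.08 = $837.33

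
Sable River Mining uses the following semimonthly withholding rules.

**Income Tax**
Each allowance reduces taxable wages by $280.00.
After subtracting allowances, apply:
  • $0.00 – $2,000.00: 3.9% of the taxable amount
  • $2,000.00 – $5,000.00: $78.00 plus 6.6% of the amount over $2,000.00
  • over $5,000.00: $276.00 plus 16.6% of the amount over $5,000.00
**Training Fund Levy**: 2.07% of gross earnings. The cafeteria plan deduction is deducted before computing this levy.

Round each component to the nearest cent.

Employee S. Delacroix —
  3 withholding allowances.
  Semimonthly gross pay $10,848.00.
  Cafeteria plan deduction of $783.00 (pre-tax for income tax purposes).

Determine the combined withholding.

Income Tax: taxable = $10,848.00 − $783.00 − 3×$280.00 = $9,225.00
  $276.00 + 16.6% × ($9,225.00 − $5,000.00) = $276.00 + 16.6% × $4,225.00 = $977.35
Training Fund Levy: 2.07% × $10,065.00 = $208.35
Total: $977.35 + $208.35 = $1,185.70

$1,185.70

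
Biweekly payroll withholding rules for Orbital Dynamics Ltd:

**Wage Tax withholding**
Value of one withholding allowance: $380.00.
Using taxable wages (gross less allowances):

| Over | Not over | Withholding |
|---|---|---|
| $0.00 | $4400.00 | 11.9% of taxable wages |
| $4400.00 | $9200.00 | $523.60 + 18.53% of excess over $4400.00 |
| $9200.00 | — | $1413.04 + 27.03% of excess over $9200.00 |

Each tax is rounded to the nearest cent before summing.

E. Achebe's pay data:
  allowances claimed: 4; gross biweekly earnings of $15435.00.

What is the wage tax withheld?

Wage Tax: taxable = $15435.00 − 4×$380.00 = $13915.00
  $1413.04 + 27.03% × ($13915.00 − $9200.00) = $1413.04 + 27.03% × $4715.00 = $2687.50

$2687.50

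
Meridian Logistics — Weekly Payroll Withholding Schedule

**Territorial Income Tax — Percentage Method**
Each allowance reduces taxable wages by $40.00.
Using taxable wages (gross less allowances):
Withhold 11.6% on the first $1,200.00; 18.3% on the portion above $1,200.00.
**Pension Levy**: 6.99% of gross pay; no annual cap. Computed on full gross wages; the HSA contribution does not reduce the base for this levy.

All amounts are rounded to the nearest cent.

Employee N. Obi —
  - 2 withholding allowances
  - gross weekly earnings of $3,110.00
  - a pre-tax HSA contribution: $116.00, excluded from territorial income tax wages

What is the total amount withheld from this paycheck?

Territorial Income Tax: taxable = $3,110.00 − $116.00 − 2×$40.00 = $2,914.00
  $139.20 + 18.3% × ($2,914.00 − $1,200.00) = $139.20 + 18.3% × $1,714.00 = $452.86
Pension Levy: 6.99% × $3,110.00 = $217.39
Total: $452.86 + $217.39 = $670.25

$670.25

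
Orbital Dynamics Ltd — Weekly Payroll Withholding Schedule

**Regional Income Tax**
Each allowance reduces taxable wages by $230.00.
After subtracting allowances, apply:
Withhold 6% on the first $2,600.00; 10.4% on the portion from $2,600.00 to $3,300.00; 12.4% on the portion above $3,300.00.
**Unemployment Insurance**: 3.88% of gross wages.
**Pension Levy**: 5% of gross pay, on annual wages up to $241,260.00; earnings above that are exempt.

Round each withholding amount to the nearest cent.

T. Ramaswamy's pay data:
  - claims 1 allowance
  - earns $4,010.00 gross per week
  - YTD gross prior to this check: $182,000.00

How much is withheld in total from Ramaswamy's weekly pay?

Regional Income Tax: taxable = $4,010.00 − 1×$230.00 = $3,780.00
  $228.80 + 12.4% × ($3,780.00 − $3,300.00) = $228.80 + 12.4% × $480.00 = $288.32
Unemployment Insurance: 3.88% × $4,010.00 = $155.59
Pension Levy: 5% × $4,010.00 = $200.50
Total: $288.32 + $155.59 + $200.50 = $644.41

$644.41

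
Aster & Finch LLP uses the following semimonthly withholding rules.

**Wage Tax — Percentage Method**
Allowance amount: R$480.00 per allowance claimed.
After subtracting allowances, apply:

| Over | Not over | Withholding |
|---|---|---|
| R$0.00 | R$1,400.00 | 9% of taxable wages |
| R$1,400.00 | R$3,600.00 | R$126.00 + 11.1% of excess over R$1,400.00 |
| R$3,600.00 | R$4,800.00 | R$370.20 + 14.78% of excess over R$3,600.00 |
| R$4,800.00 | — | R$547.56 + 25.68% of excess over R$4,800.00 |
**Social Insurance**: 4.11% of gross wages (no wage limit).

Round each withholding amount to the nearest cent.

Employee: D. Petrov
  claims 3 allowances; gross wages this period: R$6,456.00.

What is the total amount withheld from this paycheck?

R$868.37

Wage Tax: taxable = R$6,456.00 − 3×R$480.00 = R$5,016.00
  R$547.56 + 25.68% × (R$5,016.00 − R$4,800.00) = R$547.56 + 25.68% × R$216.00 = R$603.03
Social Insurance: 4.11% × R$6,456.00 = R$265.34
Total: R$603.03 + R$265.34 = R$868.37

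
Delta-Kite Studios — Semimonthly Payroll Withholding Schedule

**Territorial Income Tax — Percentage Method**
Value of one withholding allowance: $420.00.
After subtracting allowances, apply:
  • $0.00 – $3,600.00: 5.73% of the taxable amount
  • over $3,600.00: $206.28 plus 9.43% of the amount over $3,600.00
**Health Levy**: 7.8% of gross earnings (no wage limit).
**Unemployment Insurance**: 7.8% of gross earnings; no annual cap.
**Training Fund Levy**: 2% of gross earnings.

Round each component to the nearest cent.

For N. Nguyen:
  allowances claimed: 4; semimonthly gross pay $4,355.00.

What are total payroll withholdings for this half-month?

$919.76

Territorial Income Tax: taxable = $4,355.00 − 4×$420.00 = $2,675.00
  5.73% × $2,675.00 = $153.28
Health Levy: 7.8% × $4,355.00 = $339.69
Unemployment Insurance: 7.8% × $4,355.00 = $339.69
Training Fund Levy: 2% × $4,355.00 = $87.10
Total: $153.28 + $339.69 + $339.69 + $87.10 = $919.76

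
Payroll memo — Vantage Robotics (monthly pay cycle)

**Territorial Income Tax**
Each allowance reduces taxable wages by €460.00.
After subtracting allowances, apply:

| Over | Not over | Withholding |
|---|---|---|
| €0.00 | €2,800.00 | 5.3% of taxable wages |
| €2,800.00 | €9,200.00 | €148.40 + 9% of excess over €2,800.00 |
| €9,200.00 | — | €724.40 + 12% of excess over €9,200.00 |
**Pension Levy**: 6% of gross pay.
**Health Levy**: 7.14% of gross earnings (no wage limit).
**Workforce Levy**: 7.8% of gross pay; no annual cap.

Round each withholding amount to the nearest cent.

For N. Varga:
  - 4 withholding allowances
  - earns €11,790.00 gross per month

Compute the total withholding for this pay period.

€3,283.23

Territorial Income Tax: taxable = €11,790.00 − 4×€460.00 = €9,950.00
  €724.40 + 12% × (€9,950.00 − €9,200.00) = €724.40 + 12% × €750.00 = €814.40
Pension Levy: 6% × €11,790.00 = €707.40
Health Levy: 7.14% × €11,790.00 = €841.81
Workforce Levy: 7.8% × €11,790.00 = €919.62
Total: €814.40 + €707.40 + €841.81 + €919.62 = €3,283.23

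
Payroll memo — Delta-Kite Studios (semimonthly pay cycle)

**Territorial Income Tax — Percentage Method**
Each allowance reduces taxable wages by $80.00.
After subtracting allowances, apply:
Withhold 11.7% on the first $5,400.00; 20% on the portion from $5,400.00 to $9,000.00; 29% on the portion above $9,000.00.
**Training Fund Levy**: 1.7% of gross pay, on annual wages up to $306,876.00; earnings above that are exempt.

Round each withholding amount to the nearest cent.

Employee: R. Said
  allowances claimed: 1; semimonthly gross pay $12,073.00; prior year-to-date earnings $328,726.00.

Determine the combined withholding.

Territorial Income Tax: taxable = $12,073.00 − 1×$80.00 = $11,993.00
  $1,351.80 + 29% × ($11,993.00 − $9,000.00) = $1,351.80 + 29% × $2,993.00 = $2,219.77
Training Fund Levy: YTD $328,726.00 ≥ cap $306,876.00 → $0.00
Total: $2,219.77 + $0.00 = $2,219.77

$2,219.77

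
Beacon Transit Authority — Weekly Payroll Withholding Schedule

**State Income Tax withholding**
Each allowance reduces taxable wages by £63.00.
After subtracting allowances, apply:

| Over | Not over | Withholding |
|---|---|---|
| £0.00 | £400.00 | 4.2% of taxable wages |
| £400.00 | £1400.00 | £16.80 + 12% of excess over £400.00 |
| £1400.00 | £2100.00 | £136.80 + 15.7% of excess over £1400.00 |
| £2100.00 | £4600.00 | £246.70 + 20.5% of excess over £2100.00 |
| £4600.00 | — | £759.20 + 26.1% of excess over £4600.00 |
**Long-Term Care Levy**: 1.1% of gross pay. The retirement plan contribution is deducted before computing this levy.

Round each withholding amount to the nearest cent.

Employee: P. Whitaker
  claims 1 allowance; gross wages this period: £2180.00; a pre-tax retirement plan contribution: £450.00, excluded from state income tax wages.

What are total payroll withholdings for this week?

£197.75

State Income Tax: taxable = £2180.00 − £450.00 − 1×£63.00 = £1667.00
  £136.80 + 15.7% × (£1667.00 − £1400.00) = £136.80 + 15.7% × £267.00 = £178.72
Long-Term Care Levy: 1.1% × £1730.00 = £19.03
Total: £178.72 + £19.03 = £197.75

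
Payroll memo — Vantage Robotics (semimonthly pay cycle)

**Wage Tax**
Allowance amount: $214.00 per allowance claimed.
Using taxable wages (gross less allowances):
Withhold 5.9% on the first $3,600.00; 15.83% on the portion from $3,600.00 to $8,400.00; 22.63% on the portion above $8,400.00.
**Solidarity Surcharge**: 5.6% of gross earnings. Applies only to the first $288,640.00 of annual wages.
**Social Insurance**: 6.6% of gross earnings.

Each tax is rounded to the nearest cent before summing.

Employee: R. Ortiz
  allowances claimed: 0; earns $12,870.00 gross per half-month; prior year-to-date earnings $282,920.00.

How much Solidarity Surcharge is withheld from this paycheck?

$320.32

Solidarity Surcharge: cap $288,640.00 − YTD $282,920.00 = $5,720.00 subject; 5.6% × $5,720.00 = $320.32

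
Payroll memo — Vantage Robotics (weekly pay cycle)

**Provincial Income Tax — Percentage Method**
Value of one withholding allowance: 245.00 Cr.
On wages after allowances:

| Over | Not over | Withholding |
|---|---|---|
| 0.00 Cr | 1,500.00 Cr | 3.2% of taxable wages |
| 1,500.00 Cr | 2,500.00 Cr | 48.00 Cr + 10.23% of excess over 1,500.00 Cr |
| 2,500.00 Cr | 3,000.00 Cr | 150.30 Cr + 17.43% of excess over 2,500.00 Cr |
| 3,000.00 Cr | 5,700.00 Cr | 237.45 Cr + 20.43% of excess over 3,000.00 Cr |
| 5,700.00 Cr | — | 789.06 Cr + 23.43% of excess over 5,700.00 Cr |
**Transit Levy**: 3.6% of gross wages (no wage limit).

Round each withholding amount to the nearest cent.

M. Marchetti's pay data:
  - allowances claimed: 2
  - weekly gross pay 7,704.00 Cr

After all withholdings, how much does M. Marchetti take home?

6,282.87 Cr

Provincial Income Tax: taxable = 7,704.00 Cr − 2×245.00 Cr = 7,214.00 Cr
  789.06 Cr + 23.43% × (7,214.00 Cr − 5,700.00 Cr) = 789.06 Cr + 23.43% × 1,514.00 Cr = 1,143.79 Cr
Transit Levy: 3.6% × 7,704.00 Cr = 277.34 Cr
Total withheld: 1,143.79 Cr + 277.34 Cr = 1,421.13 Cr
Net pay: 7,704.00 Cr − 1,421.13 Cr = 6,282.87 Cr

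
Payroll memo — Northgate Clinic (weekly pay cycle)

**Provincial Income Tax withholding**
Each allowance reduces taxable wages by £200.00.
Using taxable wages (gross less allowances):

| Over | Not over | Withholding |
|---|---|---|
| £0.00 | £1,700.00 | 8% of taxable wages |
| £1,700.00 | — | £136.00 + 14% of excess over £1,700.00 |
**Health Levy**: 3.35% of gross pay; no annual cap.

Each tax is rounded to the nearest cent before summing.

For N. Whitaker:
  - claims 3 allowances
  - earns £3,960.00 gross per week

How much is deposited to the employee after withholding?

£3,458.94

Provincial Income Tax: taxable = £3,960.00 − 3×£200.00 = £3,360.00
  £136.00 + 14% × (£3,360.00 − £1,700.00) = £136.00 + 14% × £1,660.00 = £368.40
Health Levy: 3.35% × £3,960.00 = £132.66
Total withheld: £368.40 + £132.66 = £501.06
Net pay: £3,960.00 − £501.06 = £3,458.94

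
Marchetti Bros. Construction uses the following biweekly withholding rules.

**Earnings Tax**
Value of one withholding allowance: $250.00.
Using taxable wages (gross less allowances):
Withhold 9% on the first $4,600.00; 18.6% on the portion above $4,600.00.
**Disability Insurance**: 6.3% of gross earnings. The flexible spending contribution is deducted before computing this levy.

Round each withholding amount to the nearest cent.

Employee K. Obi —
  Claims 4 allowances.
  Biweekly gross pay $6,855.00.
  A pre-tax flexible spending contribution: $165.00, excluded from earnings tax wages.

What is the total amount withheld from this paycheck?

Earnings Tax: taxable = $6,855.00 − $165.00 − 4×$250.00 = $5,690.00
  $414.00 + 18.6% × ($5,690.00 − $4,600.00) = $414.00 + 18.6% × $1,090.00 = $616.74
Disability Insurance: 6.3% × $6,690.00 = $421.47
Total: $616.74 + $421.47 = $1,038.21

$1,038.21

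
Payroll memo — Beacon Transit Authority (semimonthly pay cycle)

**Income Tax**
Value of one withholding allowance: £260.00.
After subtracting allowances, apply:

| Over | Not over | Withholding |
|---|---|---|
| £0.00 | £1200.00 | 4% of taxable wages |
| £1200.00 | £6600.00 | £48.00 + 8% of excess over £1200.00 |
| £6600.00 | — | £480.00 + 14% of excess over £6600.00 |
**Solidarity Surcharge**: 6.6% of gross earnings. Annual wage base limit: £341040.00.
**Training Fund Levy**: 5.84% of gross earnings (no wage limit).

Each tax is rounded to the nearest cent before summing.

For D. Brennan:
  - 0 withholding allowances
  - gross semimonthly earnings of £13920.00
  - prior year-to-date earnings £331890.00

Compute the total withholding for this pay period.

£2921.63

Income Tax: taxable = £13920.00
  £480.00 + 14% × (£13920.00 − £6600.00) = £480.00 + 14% × £7320.00 = £1504.80
Solidarity Surcharge: cap £341040.00 − YTD £331890.00 = £9150.00 subject; 6.6% × £9150.00 = £603.90
Training Fund Levy: 5.84% × £13920.00 = £812.93
Total: £1504.80 + £603.90 + £812.93 = £2921.63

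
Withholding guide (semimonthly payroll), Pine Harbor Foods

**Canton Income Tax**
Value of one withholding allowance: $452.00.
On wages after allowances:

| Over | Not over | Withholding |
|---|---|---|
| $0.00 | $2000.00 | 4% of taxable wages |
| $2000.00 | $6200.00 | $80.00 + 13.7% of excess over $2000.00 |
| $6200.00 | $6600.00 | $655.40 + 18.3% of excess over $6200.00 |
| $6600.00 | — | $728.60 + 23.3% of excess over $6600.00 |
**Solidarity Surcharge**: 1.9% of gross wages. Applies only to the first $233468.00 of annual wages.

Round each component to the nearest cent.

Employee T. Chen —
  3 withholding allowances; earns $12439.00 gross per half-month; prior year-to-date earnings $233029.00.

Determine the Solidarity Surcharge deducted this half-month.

$8.34

Solidarity Surcharge: cap $233468.00 − YTD $233029.00 = $439.00 subject; 1.9% × $439.00 = $8.34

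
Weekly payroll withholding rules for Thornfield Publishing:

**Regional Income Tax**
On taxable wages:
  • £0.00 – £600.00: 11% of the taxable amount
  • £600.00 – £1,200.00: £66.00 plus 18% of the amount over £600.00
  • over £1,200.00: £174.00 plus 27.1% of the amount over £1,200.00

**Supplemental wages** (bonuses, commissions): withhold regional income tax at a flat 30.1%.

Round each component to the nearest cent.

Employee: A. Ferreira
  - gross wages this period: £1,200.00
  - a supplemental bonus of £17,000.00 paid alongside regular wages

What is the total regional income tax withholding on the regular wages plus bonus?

Regional Income Tax: taxable = £1,200.00
  £66.00 + 18% × (£1,200.00 − £600.00) = £66.00 + 18% × £600.00 = £174.00
Supplemental (30.1% flat on bonus): 30.1% × £17,000.00 = £5,117.00
Total regional income tax: £174.00 + £5,117.00 = £5,291.00

£5,291.00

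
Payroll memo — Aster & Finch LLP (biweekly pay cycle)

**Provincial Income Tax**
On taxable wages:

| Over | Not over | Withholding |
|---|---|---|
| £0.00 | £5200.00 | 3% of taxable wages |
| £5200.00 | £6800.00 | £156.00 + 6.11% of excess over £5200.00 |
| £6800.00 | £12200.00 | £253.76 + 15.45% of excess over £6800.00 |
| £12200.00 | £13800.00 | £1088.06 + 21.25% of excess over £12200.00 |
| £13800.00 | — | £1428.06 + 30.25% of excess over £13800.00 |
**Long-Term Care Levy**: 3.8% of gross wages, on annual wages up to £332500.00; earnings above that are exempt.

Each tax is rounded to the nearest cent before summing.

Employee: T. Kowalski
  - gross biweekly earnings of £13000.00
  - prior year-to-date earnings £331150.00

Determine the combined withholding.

Provincial Income Tax: taxable = £13000.00
  £1088.06 + 21.25% × (£13000.00 − £12200.00) = £1088.06 + 21.25% × £800.00 = £1258.06
Long-Term Care Levy: cap £332500.00 − YTD £331150.00 = £1350.00 subject; 3.8% × £1350.00 = £51.30
Total: £1258.06 + £51.30 = £1309.36

£1309.36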